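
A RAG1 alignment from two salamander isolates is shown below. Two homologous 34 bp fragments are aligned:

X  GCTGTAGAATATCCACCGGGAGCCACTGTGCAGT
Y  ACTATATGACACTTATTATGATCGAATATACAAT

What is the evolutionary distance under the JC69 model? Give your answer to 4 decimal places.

The sequences differ at 18 of 34 sites, so p = 18/34 ≈ 0.529412.
d = −(3/4) ln(1 − 4p/3) = −0.75 ln(1 − 0.705883) = −0.75 ln(0.294117)
  = −0.75 × (-1.223778) = 0.917834 substitutions/site.

0.9178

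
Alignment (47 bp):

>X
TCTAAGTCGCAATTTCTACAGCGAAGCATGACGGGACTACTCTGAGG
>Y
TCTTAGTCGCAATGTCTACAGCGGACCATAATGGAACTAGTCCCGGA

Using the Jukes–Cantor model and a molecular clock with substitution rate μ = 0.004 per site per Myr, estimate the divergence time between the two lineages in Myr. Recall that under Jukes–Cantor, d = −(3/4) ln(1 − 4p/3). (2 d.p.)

39.02

The sequences differ at 12 of 47 sites, so p = 12/47 ≈ 0.255319.
d = −(3/4) ln(1 − 4p/3) = −0.75 ln(1 − 0.340425) = −0.75 ln(0.659575)
  = −0.75 × (-0.416160) = 0.312120 substitutions/site.
Under a molecular clock d = 2μt, so t = d/(2μ) = 0.312120 / (2 × 0.004) = 39.02 Myr.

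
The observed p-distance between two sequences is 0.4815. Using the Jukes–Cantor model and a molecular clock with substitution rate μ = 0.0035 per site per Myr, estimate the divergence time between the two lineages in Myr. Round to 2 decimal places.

110.06

d = −(3/4) ln(1 − 4p/3) = −0.75 ln(1 − 0.642) = −0.75 ln(0.358)
  = −0.75 × (-1.027222) = 0.770417 substitutions/site.
Under a molecular clock d = 2μt, so t = d/(2μ) = 0.770417 / (2 × 0.0035) = 110.06 Myr.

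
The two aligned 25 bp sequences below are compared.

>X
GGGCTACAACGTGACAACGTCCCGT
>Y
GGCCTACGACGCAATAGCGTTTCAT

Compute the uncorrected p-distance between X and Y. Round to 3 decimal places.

0.360

The sequences differ at 9 of 25 positions (sites 3, 8, 12, 13, 15, 17, 21, 22, 24).
p = 9/25 = 0.360.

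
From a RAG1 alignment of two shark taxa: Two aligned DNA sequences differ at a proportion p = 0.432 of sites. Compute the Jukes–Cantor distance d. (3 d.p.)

0.644

d = −(3/4) ln(1 − 4p/3) = −0.75 ln(1 − 0.576) = −0.75 ln(0.424)
  = −0.75 × (-0.858022) = 0.643517 substitutions/site.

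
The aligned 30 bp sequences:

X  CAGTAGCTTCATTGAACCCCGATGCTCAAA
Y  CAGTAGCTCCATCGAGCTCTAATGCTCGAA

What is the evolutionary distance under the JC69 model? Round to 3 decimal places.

The sequences differ at 7 of 30 sites (9, 13, 16, 18, 20, 21, 28), so p = 7/30 ≈ 0.233333.
d = −(3/4) ln(1 − 4p/3) = −0.75 ln(1 − 0.311111) = −0.75 ln(0.688889)
  = −0.75 × (-0.372675) = 0.279506 substitutions/site.

0.280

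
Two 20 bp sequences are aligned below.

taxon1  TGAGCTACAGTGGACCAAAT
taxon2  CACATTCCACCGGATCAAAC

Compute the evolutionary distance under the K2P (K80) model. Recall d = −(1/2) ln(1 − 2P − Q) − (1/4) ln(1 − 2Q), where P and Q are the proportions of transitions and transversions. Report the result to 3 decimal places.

Of 20 sites, 7 differences are transitions and 3 are transversions, so P = 7/20 = 0.35 and Q = 3/20 = 0.15.
Under the Kimura two-parameter model, d = −½ ln(1 − 2P − Q) − ¼ ln(1 − 2Q).
1 − 2P − Q = 0.15, giving −½ ln(0.15) = 0.948560.
1 − 2Q = 0.7, giving −¼ ln(0.7) = 0.089169.
d = 0.948560 + 0.089169 = 1.037729.

1.038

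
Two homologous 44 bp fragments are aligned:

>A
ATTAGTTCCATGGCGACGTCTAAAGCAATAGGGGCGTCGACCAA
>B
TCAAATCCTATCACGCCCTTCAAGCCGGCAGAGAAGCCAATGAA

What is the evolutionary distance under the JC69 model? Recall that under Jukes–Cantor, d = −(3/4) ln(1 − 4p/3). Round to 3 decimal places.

0.974

The sequences differ at 24 of 44 sites, so p = 24/44 ≈ 0.545455.
d = −(3/4) ln(1 − 4p/3) = −0.75 ln(1 − 0.727273) = −0.75 ln(0.272727)
  = −0.75 × (-1.299284) = 0.974463 substitutions/site.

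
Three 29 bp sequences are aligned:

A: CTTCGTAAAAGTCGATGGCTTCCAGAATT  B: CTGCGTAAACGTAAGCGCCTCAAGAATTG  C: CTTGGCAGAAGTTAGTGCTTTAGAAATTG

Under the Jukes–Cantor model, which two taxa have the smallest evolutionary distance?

B and C

A–B: 14/29 differ, p = 0.483, d = 0.774.
A–C: 13/29 differ, p = 0.448, d = 0.683.
B–C: 11/29 differ, p = 0.379, d = 0.529.
The smallest distance is between B and C.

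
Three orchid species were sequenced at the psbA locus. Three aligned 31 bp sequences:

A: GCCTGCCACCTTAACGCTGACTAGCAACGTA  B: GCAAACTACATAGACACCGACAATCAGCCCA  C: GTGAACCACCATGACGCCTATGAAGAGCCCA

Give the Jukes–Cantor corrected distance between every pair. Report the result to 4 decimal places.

A–B: 14/31 sites differ → p ≈ 0.451613, d = −0.75 ln(1 − 0.602151) = 0.691262 ≈ 0.6913.
A–C: 15/31 sites differ → p ≈ 0.483871, d = −0.75 ln(1 − 0.645161) = 0.777068 ≈ 0.7771.
B–C: 12/31 sites differ → p ≈ 0.387097, d = −0.75 ln(1 − 0.516129) = 0.544453 ≈ 0.5445.

d(A,B) = 0.6913, d(A,C) = 0.7771, d(B,C) = 0.5445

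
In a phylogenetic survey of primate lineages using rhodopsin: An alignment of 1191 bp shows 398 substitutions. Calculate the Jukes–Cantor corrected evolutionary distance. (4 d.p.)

0.4424

p = 398/1191 ≈ 0.334173.
d = −(3/4) ln(1 − 4p/3) = −0.75 ln(1 − 0.445564) = −0.75 ln(0.554436)
  = −0.75 × (-0.589804) = 0.442353 substitutions/site.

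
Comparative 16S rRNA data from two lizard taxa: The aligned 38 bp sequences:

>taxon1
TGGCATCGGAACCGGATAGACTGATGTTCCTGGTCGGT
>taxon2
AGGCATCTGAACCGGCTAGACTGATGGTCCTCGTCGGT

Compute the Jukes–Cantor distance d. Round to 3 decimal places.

The sequences differ at 5 of 38 sites (1, 8, 16, 27, 32), so p = 5/38 ≈ 0.131579.
d = −(3/4) ln(1 − 4p/3) = −0.75 ln(1 − 0.175439) = −0.75 ln(0.824561)
  = −0.75 × (-0.192904) = 0.144678 substitutions/site.

0.145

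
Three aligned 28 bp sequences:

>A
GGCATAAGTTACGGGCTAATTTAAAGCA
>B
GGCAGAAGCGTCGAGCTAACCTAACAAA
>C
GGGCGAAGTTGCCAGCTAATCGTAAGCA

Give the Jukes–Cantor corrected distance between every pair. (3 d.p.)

d(A,B) = 0.485, d(A,C) = 0.420, d(B,C) = 0.635

A–B: 10/28 sites differ → p ≈ 0.357143, d = −0.75 ln(1 − 0.476191) = 0.484971 ≈ 0.485.
A–C: 9/28 sites differ → p ≈ 0.321429, d = −0.75 ln(1 − 0.428572) = 0.419713 ≈ 0.420.
B–C: 12/28 sites differ → p ≈ 0.428571, d = −0.75 ln(1 − 0.571428) = 0.635472 ≈ 0.635.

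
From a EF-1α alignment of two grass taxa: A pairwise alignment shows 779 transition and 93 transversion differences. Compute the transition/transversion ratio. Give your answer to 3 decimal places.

R = 779/93 = 8.376344… ≈ 8.376 (to 3 d.p.).

8.376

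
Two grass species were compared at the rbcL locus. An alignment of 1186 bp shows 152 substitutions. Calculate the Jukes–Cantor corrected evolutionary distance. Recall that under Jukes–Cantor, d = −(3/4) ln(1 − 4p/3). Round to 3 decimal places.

p = 152/1186 ≈ 0.128162.
d = −(3/4) ln(1 − 4p/3) = −0.75 ln(1 − 0.170883) = −0.75 ln(0.829117)
  = −0.75 × (-0.187394) = 0.140546 substitutions/site.

0.141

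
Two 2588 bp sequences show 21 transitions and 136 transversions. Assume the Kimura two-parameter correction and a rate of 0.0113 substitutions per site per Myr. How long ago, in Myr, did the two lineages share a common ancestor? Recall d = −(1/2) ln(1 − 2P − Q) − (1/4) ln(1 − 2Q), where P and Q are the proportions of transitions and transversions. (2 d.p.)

P = 21/2588 ≈ 0.008114 and Q = 136/2588 ≈ 0.05255.
Under the Kimura two-parameter model, d = −½ ln(1 − 2P − Q) − ¼ ln(1 − 2Q).
1 − 2P − Q = 0.931222, giving −½ ln(0.931222) = 0.035629.
1 − 2Q = 0.8949, giving −¼ ln(0.8949) = 0.027761.
d = 0.035629 + 0.027761 = 0.063390.
Under a molecular clock d = 2μt, so t = d/(2μ) = 0.063390 / (2 × 0.0113) = 2.80 Myr.

2.80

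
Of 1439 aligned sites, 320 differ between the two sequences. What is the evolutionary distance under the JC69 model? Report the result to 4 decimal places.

0.2638

p = 320/1439 ≈ 0.222377.
d = −(3/4) ln(1 − 4p/3) = −0.75 ln(1 − 0.296503) = −0.75 ln(0.703497)
  = −0.75 × (-0.351692) = 0.263769 substitutions/site.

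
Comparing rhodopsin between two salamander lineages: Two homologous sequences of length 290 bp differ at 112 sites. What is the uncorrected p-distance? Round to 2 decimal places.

p = 112/290 = 0.386206… ≈ 0.39 (to 2 d.p.).

0.39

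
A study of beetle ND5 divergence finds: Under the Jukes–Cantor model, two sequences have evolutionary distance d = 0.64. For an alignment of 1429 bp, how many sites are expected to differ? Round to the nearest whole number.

Invert JC69: p = (3/4)(1 − e^(−4d/3)) = 0.75 × (1 − e^(-0.853333)) = 0.75 × (1 − 0.425993) = 0.430505.
Expected differing sites = pL ≈ 0.430505 × 1429 = 615.191645 ≈ 615.

615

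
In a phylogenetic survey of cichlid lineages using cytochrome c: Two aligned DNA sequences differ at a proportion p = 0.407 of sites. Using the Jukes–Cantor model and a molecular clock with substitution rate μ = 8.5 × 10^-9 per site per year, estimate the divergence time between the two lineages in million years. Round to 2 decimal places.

34.52

d = −(3/4) ln(1 − 4p/3) = −0.75 ln(1 − 0.542667) = −0.75 ln(0.457333)
  = −0.75 × (-0.782343) = 0.586757 substitutions/site.
Under a molecular clock d = 2μt, so t = d/(2μ) = 0.586757 / (2 × 8.5 × 10^-9) = 34.52 million years.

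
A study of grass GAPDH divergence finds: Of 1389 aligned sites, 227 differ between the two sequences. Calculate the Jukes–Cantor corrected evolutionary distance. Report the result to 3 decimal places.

0.184

p = 227/1389 ≈ 0.163427.
d = −(3/4) ln(1 − 4p/3) = −0.75 ln(1 − 0.217903) = −0.75 ln(0.782097)
  = −0.75 × (-0.245777) = 0.184333 substitutions/site.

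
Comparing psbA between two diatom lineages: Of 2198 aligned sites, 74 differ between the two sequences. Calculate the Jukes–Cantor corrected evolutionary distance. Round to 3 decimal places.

p = 74/2198 ≈ 0.033667.
d = −(3/4) ln(1 − 4p/3) = −0.75 ln(1 − 0.044889) = −0.75 ln(0.955111)
  = −0.75 × (-0.045928) = 0.034446 substitutions/site.

0.034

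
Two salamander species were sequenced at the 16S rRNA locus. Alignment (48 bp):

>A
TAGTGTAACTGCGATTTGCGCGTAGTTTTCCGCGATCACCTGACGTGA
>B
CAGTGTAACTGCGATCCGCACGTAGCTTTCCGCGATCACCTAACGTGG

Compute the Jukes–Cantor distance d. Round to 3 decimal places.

The sequences differ at 7 of 48 sites (1, 16, 17, 20, 26, 42, 48), so p = 7/48 ≈ 0.145833.
d = −(3/4) ln(1 − 4p/3) = −0.75 ln(1 − 0.194444) = −0.75 ln(0.805556)
  = −0.75 × (-0.216223) = 0.162167 substitutions/site.

0.162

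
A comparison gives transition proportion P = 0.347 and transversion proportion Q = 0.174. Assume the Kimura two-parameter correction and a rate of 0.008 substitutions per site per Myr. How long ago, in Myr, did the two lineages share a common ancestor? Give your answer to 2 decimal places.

Under the Kimura two-parameter model, d = −½ ln(1 − 2P − Q) − ¼ ln(1 − 2Q).
1 − 2P − Q = 0.132, giving −½ ln(0.132) = 1.012477.
1 − 2Q = 0.652, giving −¼ ln(0.652) = 0.106928.
d = 1.012477 + 0.106928 = 1.119405.
Under a molecular clock d = 2μt, so t = d/(2μ) = 1.119405 / (2 × 0.008) = 69.96 Myr.

69.96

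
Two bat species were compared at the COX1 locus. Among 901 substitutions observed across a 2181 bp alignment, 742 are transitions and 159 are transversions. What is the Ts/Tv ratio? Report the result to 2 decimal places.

R = 742/159 = 4.666666… ≈ 4.67 (to 2 d.p.).

4.67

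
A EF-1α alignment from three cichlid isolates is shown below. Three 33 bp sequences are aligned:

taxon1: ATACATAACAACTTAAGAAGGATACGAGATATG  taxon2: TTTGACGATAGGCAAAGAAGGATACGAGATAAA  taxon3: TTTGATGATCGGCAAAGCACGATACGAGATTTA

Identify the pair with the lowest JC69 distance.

taxon1–taxon2: 12/33 differ, p = 0.364, d = 0.497.
taxon1–taxon3: 14/33 differ, p = 0.424, d = 0.625.
taxon2–taxon3: 6/33 differ, p = 0.182, d = 0.208.
The smallest distance is between taxon2 and taxon3.

taxon2 and taxon3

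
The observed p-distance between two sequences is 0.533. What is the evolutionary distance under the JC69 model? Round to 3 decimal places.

0.930

d = −(3/4) ln(1 − 4p/3) = −0.75 ln(1 − 0.710667) = −0.75 ln(0.289333)
  = −0.75 × (-1.240177) = 0.930133 substitutions/site.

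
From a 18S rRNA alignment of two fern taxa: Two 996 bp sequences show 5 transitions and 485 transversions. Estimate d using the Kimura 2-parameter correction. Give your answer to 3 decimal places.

1.255

P = 5/996 ≈ 0.00502 and Q = 485/996 ≈ 0.486948.
Under the Kimura two-parameter model, d = −½ ln(1 − 2P − Q) − ¼ ln(1 − 2Q).
1 − 2P − Q = 0.503012, giving −½ ln(0.503012) = 0.343571.
1 − 2Q = 0.026104, giving −¼ ln(0.026104) = 0.911417.
d = 0.343571 + 0.911417 = 1.254988.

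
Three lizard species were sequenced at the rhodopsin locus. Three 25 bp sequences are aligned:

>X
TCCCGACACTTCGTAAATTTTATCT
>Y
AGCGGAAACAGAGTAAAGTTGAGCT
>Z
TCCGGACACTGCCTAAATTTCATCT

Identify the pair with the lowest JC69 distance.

X–Y: 10/25 differ, p = 0.400, d = 0.572.
X–Z: 4/25 differ, p = 0.160, d = 0.180.
Y–Z: 9/25 differ, p = 0.360, d = 0.490.
The smallest distance is between X and Z.

X and Z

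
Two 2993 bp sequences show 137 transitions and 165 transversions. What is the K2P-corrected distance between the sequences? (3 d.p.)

P = 137/2993 ≈ 0.045773 and Q = 165/2993 ≈ 0.055129.
Under the Kimura two-parameter model, d = −½ ln(1 − 2P − Q) − ¼ ln(1 − 2Q).
1 − 2P − Q = 0.853325, giving −½ ln(0.853325) = 0.079307.
1 − 2Q = 0.889742, giving −¼ ln(0.889742) = 0.029206.
d = 0.079307 + 0.029206 = 0.108513.

0.109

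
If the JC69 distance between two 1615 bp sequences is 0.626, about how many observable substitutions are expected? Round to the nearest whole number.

Invert JC69: p = (3/4)(1 − e^(−4d/3)) = 0.75 × (1 − e^(-0.834667)) = 0.75 × (1 − 0.434019) = 0.424486.
Expected differing sites = pL ≈ 0.424486 × 1615 = 685.54489 ≈ 686.

686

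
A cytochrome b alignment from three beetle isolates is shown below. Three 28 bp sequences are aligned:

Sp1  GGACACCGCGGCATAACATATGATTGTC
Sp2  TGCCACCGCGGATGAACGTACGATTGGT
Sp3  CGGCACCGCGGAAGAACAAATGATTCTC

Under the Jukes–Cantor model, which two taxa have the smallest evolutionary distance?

Sp1–Sp2: 9/28 differ, p = 0.321, d = 0.420.
Sp1–Sp3: 6/28 differ, p = 0.214, d = 0.252.
Sp2–Sp3: 9/28 differ, p = 0.321, d = 0.420.
The smallest distance is between Sp1 and Sp3.

Sp1 and Sp3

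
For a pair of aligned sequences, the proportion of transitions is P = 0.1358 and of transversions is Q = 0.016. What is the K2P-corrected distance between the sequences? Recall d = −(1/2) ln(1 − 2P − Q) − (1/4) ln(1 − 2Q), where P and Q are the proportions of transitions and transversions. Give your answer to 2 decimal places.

Under the Kimura two-parameter model, d = −½ ln(1 − 2P − Q) − ¼ ln(1 − 2Q).
1 − 2P − Q = 0.7124, giving −½ ln(0.7124) = 0.169558.
1 − 2Q = 0.968, giving −¼ ln(0.968) = 0.008131.
d = 0.169558 + 0.008131 = 0.177689.

0.18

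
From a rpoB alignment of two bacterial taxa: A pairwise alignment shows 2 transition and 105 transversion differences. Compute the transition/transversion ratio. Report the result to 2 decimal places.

0.02

R = 2/105 = 0.019047… ≈ 0.02 (to 2 d.p.).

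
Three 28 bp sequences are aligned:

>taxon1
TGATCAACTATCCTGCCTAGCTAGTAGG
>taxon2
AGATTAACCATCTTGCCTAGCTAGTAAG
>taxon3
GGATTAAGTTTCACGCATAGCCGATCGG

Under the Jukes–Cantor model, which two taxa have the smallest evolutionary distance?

taxon1 and taxon2

taxon1–taxon2: 5/28 differ, p = 0.179, d = 0.204.
taxon1–taxon3: 11/28 differ, p = 0.393, d = 0.556.
taxon2–taxon3: 12/28 differ, p = 0.429, d = 0.635.
The smallest distance is between taxon1 and taxon2.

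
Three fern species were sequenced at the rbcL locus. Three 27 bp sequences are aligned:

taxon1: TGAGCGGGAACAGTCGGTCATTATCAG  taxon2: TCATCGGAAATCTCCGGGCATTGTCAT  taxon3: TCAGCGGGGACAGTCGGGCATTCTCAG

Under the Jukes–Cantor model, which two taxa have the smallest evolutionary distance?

taxon1–taxon2: 10/27 differ, p = 0.370, d = 0.511.
taxon1–taxon3: 4/27 differ, p = 0.148, d = 0.165.
taxon2–taxon3: 9/27 differ, p = 0.333, d = 0.441.
The smallest distance is between taxon1 and taxon3.

taxon1 and taxon3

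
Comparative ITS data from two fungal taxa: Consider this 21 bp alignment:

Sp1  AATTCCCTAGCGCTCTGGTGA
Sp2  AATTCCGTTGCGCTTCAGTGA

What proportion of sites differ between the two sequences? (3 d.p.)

0.238

The sequences differ at 5 of 21 positions (sites 7, 9, 15, 16, 17).
p = 5/21 = 0.238095… ≈ 0.238 (to 3 d.p.).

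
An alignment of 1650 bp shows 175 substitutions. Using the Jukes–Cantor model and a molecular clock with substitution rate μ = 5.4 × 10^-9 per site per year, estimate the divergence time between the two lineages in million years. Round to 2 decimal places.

p = 175/1650 ≈ 0.106061.
d = −(3/4) ln(1 − 4p/3) = −0.75 ln(1 − 0.141415) = −0.75 ln(0.858585)
  = −0.75 × (-0.152470) = 0.114353 substitutions/site.
Under a molecular clock d = 2μt, so t = d/(2μ) = 0.114353 / (2 × 5.4 × 10^-9) = 10.59 million years.

10.59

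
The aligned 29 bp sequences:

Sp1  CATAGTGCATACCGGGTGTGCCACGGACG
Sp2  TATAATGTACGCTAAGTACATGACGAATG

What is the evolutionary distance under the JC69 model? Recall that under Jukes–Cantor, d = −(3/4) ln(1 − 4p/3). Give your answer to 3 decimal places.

0.878

The sequences differ at 15 of 29 sites, so p = 15/29 ≈ 0.517241.
d = −(3/4) ln(1 − 4p/3) = −0.75 ln(1 − 0.689655) = −0.75 ln(0.310345)
  = −0.75 × (-1.170071) = 0.877553 substitutions/site.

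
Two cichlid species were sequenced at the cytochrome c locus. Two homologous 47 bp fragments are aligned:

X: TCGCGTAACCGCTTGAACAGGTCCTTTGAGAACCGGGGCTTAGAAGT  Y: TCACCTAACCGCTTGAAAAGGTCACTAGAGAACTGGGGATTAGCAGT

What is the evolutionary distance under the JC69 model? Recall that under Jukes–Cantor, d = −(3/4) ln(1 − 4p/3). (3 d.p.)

0.221

The sequences differ at 9 of 47 sites (3, 5, 18, 24, 25, 27, 34, 39, 44), so p = 9/47 ≈ 0.191489.
d = −(3/4) ln(1 − 4p/3) = −0.75 ln(1 − 0.255319) = −0.75 ln(0.744681)
  = −0.75 × (-0.294799) = 0.221099 substitutions/site.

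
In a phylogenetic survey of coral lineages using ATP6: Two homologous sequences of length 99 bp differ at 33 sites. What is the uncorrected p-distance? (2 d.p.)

p = 33/99 = 0.333333… ≈ 0.33 (to 2 d.p.).

0.33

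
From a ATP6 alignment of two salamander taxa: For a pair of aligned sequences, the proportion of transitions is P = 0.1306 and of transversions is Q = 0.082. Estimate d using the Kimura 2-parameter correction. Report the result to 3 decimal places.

0.255

Under the Kimura two-parameter model, d = −½ ln(1 − 2P − Q) − ¼ ln(1 − 2Q).
1 − 2P − Q = 0.6568, giving −½ ln(0.6568) = 0.210188.
1 − 2Q = 0.836, giving −¼ ln(0.836) = 0.044782.
d = 0.210188 + 0.044782 = 0.254970.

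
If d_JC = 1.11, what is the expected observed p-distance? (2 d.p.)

0.58

p = (3/4)(1 − e^(−4d/3)) = 0.75 × (1 − e^(-1.48)) = 0.75 × (1 − 0.227638) = 0.579272.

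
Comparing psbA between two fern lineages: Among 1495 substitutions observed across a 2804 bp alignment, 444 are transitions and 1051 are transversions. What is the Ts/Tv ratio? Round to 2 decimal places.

R = 444/1051 = 0.422454… ≈ 0.42 (to 2 d.p.).

0.42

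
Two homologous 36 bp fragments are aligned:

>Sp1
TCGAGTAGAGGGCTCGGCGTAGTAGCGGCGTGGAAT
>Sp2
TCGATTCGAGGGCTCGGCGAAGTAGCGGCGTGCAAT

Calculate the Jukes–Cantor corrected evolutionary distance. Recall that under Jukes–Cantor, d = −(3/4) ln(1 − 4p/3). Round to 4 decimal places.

The sequences differ at 4 of 36 sites (5, 7, 20, 33), so p = 4/36 ≈ 0.111111.
d = −(3/4) ln(1 − 4p/3) = −0.75 ln(1 − 0.148148) = −0.75 ln(0.851852)
  = −0.75 × (-0.160342) = 0.120257 substitutions/site.

0.1203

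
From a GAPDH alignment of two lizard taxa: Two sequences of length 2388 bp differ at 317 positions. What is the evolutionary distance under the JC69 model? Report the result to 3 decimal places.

p = 317/2388 ≈ 0.132747.
d = −(3/4) ln(1 − 4p/3) = −0.75 ln(1 − 0.176996) = −0.75 ln(0.823004)
  = −0.75 × (-0.194794) = 0.146096 substitutions/site.

0.146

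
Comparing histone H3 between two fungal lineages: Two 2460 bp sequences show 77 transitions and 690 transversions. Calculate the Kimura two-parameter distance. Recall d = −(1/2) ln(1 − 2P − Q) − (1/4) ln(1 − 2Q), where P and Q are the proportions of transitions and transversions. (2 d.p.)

0.42

P = 77/2460 ≈ 0.031301 and Q = 690/2460 ≈ 0.280488.
Under the Kimura two-parameter model, d = −½ ln(1 − 2P − Q) − ¼ ln(1 − 2Q).
1 − 2P − Q = 0.65691, giving −½ ln(0.65691) = 0.210104.
1 − 2Q = 0.439024, giving −¼ ln(0.439024) = 0.205800.
d = 0.210104 + 0.205800 = 0.415904.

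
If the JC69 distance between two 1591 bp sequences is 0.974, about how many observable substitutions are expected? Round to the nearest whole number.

Invert JC69: p = (3/4)(1 − e^(−4d/3)) = 0.75 × (1 − e^(-1.298667)) = 0.75 × (1 − 0.272895) = 0.545329.
Expected differing sites = pL ≈ 0.545329 × 1591 = 867.618439 ≈ 868.

868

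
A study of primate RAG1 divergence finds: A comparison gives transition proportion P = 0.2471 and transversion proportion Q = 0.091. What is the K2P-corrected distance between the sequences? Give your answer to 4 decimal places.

Under the Kimura two-parameter model, d = −½ ln(1 − 2P − Q) − ¼ ln(1 − 2Q).
1 − 2P − Q = 0.4148, giving −½ ln(0.4148) = 0.439979.
1 − 2Q = 0.818, giving −¼ ln(0.818) = 0.050223.
d = 0.439979 + 0.050223 = 0.490202.

0.4902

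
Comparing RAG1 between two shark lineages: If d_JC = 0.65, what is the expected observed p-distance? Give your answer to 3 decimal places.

p = (3/4)(1 − e^(−4d/3)) = 0.75 × (1 − e^(-0.866667)) = 0.75 × (1 − 0.420350) = 0.434738.

0.435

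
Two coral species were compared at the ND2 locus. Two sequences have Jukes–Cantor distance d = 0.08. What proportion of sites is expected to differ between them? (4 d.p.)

0.0759

p = (3/4)(1 − e^(−4d/3)) = 0.75 × (1 − e^(-0.106667)) = 0.75 × (1 − 0.898825) = 0.075881.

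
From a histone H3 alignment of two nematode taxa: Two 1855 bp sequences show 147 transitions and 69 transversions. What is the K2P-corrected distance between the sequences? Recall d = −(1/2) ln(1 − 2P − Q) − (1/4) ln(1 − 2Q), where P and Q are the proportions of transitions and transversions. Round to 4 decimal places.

P = 147/1855 ≈ 0.079245 and Q = 69/1855 ≈ 0.037197.
Under the Kimura two-parameter model, d = −½ ln(1 − 2P − Q) − ¼ ln(1 − 2Q).
1 − 2P − Q = 0.804313, giving −½ ln(0.804313) = 0.108883.
1 − 2Q = 0.925606, giving −¼ ln(0.925606) = 0.019327.
d = 0.108883 + 0.019327 = 0.128210.

0.1282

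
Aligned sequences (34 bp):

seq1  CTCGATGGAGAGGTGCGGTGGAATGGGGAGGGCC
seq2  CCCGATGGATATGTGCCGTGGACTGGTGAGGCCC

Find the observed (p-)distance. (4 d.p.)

The sequences differ at 7 of 34 positions (sites 2, 10, 12, 17, 23, 27, 32).
p = 7/34 = 0.205882… ≈ 0.2059 (to 4 d.p.).

0.2059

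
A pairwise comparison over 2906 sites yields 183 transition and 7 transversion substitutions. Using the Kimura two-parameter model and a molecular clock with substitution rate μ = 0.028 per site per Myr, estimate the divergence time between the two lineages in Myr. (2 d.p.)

1.25

P = 183/2906 ≈ 0.062973 and Q = 7/2906 ≈ 0.002409.
Under the Kimura two-parameter model, d = −½ ln(1 − 2P − Q) − ¼ ln(1 − 2Q).
1 − 2P − Q = 0.871645, giving −½ ln(0.871645) = 0.068687.
1 − 2Q = 0.995182, giving −¼ ln(0.995182) = 0.001207.
d = 0.068687 + 0.001207 = 0.069894.
Under a molecular clock d = 2μt, so t = d/(2μ) = 0.069894 / (2 × 0.028) = 1.25 Myr.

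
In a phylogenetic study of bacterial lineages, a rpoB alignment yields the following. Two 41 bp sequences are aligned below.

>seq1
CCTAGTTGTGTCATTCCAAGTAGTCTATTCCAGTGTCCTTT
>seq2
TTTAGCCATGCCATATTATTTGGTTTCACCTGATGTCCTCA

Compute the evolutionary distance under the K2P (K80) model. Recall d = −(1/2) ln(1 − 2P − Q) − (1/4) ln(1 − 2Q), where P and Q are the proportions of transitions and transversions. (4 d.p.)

1.1386

Of 41 sites, 15 differences are transitions and 6 are transversions, so P = 15/41 ≈ 0.365854 and Q = 6/41 ≈ 0.146341.
Under the Kimura two-parameter model, d = −½ ln(1 − 2P − Q) − ¼ ln(1 − 2Q).
1 − 2P − Q = 0.121951, giving −½ ln(0.121951) = 1.052068.
1 − 2Q = 0.707318, giving −¼ ln(0.707318) = 0.086569.
d = 1.052068 + 0.086569 = 1.138637.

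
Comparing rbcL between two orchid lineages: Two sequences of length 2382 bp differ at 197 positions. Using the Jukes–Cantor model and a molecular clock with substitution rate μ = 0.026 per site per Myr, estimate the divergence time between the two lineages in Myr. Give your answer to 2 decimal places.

p = 197/2382 ≈ 0.082704.
d = −(3/4) ln(1 − 4p/3) = −0.75 ln(1 − 0.110272) = −0.75 ln(0.889728)
  = −0.75 × (-0.116839) = 0.087629 substitutions/site.
Under a molecular clock d = 2μt, so t = d/(2μ) = 0.087629 / (2 × 0.026) = 1.69 Myr.

1.69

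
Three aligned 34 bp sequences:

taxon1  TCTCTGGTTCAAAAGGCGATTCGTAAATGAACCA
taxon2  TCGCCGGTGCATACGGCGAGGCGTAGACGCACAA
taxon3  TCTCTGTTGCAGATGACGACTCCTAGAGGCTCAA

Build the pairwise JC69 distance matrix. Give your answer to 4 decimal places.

d(taxon1,taxon2) = 0.4234, d(taxon1,taxon3) = 0.4770, d(taxon2,taxon3) = 0.4234

taxon1–taxon2: 11/34 sites differ → p ≈ 0.323529, d = −0.75 ln(1 − 0.431372) = 0.423397 ≈ 0.4234.
taxon1–taxon3: 12/34 sites differ → p ≈ 0.352941, d = −0.75 ln(1 − 0.470588) = 0.476991 ≈ 0.4770.
taxon2–taxon3: 11/34 sites differ → p ≈ 0.323529, d = −0.75 ln(1 − 0.431372) = 0.423397 ≈ 0.4234.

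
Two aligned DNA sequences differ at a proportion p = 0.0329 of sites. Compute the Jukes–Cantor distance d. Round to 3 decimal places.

d = −(3/4) ln(1 − 4p/3) = −0.75 ln(1 − 0.043867) = −0.75 ln(0.956133)
  = −0.75 × (-0.044858) = 0.033644 substitutions/site.

0.034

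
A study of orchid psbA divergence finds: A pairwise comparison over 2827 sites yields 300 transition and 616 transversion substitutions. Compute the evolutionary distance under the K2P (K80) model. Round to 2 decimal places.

0.42

P = 300/2827 ≈ 0.10612 and Q = 616/2827 ≈ 0.217899.
Under the Kimura two-parameter model, d = −½ ln(1 − 2P − Q) − ¼ ln(1 − 2Q).
1 − 2P − Q = 0.569861, giving −½ ln(0.569861) = 0.281181.
1 − 2Q = 0.564202, giving −¼ ln(0.564202) = 0.143086.
d = 0.281181 + 0.143086 = 0.424267.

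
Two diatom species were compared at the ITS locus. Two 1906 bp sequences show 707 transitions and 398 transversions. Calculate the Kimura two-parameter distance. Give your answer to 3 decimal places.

1.640

P = 707/1906 ≈ 0.370934 and Q = 398/1906 ≈ 0.208814.
Under the Kimura two-parameter model, d = −½ ln(1 − 2P − Q) − ¼ ln(1 − 2Q).
1 − 2P − Q = 0.049318, giving −½ ln(0.049318) = 1.504733.
1 − 2Q = 0.582372, giving −¼ ln(0.582372) = 0.135161.
d = 1.504733 + 0.135161 = 1.639894.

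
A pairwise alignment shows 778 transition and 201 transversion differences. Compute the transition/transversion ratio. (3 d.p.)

3.871

R = 778/201 = 3.870646… ≈ 3.871 (to 3 d.p.).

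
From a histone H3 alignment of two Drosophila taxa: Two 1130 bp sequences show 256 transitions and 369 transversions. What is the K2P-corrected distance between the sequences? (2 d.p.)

P = 256/1130 ≈ 0.226549 and Q = 369/1130 ≈ 0.326549.
Under the Kimura two-parameter model, d = −½ ln(1 − 2P − Q) − ¼ ln(1 − 2Q).
1 − 2P − Q = 0.220353, giving −½ ln(0.220353) = 0.756262.
1 − 2Q = 0.346902, giving −¼ ln(0.346902) = 0.264678.
d = 0.756262 + 0.264678 = 1.020940.

1.02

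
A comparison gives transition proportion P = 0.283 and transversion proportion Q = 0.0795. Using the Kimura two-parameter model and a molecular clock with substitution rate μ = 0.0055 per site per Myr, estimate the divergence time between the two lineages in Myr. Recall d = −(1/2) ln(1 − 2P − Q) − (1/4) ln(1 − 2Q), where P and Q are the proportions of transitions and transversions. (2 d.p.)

51.07

Under the Kimura two-parameter model, d = −½ ln(1 − 2P − Q) − ¼ ln(1 − 2Q).
1 − 2P − Q = 0.3545, giving −½ ln(0.3545) = 0.518523.
1 − 2Q = 0.841, giving −¼ ln(0.841) = 0.043291.
d = 0.518523 + 0.043291 = 0.561814.
Under a molecular clock d = 2μt, so t = d/(2μ) = 0.561814 / (2 × 0.0055) = 51.07 Myr.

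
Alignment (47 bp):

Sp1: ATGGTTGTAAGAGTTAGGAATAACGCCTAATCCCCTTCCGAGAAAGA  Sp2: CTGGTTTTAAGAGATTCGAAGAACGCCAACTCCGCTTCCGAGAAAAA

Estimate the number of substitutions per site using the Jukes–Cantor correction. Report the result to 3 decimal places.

0.250

The sequences differ at 10 of 47 sites (1, 7, 14, 16, 17, 21, 28, 30, 34, 46), so p = 10/47 ≈ 0.212766.
d = −(3/4) ln(1 − 4p/3) = −0.75 ln(1 − 0.283688) = −0.75 ln(0.716312)
  = −0.75 × (-0.333639) = 0.250229 substitutions/site.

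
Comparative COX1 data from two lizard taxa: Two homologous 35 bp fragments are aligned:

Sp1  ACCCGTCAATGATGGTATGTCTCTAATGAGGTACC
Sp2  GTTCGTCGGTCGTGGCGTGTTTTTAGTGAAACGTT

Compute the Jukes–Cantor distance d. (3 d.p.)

The sequences differ at 18 of 35 sites, so p = 18/35 ≈ 0.514286.
d = −(3/4) ln(1 − 4p/3) = −0.75 ln(1 − 0.685715) = −0.75 ln(0.314285)
  = −0.75 × (-1.157455) = 0.868091 substitutions/site.

0.868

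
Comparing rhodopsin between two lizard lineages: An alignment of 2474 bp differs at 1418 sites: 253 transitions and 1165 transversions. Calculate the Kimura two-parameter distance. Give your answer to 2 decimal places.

P = 253/2474 ≈ 0.102264 and Q = 1165/2474 ≈ 0.470897.
Under the Kimura two-parameter model, d = −½ ln(1 − 2P − Q) − ¼ ln(1 − 2Q).
1 − 2P − Q = 0.324575, giving −½ ln(0.324575) = 0.562619.
1 − 2Q = 0.058206, giving −¼ ln(0.058206) = 0.710942.
d = 0.562619 + 0.710942 = 1.273561.

1.27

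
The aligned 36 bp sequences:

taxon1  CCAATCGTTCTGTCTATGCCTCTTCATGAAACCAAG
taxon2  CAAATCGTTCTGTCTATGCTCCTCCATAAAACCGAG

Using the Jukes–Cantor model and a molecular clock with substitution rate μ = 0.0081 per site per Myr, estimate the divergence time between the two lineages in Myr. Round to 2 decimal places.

The sequences differ at 6 of 36 sites (2, 20, 21, 24, 28, 34), so p = 6/36 ≈ 0.166667.
d = −(3/4) ln(1 − 4p/3) = −0.75 ln(1 − 0.222223) = −0.75 ln(0.777777)
  = −0.75 × (-0.251315) = 0.188486 substitutions/site.
Under a molecular clock d = 2μt, so t = d/(2μ) = 0.188486 / (2 × 0.0081) = 11.63 Myr.

11.63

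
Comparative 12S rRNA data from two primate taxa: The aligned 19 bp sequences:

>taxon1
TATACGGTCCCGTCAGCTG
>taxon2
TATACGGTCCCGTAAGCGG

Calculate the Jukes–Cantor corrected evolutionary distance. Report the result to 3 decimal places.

0.113

The sequences differ at 2 of 19 sites (14, 18), so p = 2/19 ≈ 0.105263.
d = −(3/4) ln(1 − 4p/3) = −0.75 ln(1 − 0.140351) = −0.75 ln(0.859649)
  = −0.75 × (-0.151231) = 0.113423 substitutions/site.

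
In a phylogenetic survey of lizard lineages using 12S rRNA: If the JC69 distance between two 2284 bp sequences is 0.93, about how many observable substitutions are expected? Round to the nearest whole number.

Invert JC69: p = (3/4)(1 − e^(−4d/3)) = 0.75 × (1 − e^(-1.24)) = 0.75 × (1 − 0.289384) = 0.532962.
Expected differing sites = pL ≈ 0.532962 × 2284 = 1217.285208 ≈ 1217.

1217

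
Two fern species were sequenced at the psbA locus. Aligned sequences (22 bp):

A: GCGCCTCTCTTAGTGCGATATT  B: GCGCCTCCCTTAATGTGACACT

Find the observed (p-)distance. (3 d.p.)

0.227

The sequences differ at 5 of 22 positions (sites 8, 13, 16, 19, 21).
p = 5/22 = 0.227272… ≈ 0.227 (to 3 d.p.).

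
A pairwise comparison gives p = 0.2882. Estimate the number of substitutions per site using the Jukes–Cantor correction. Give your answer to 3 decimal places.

0.364

d = −(3/4) ln(1 − 4p/3) = −0.75 ln(1 − 0.384267) = −0.75 ln(0.615733)
  = −0.75 × (-0.484942) = 0.363707 substitutions/site.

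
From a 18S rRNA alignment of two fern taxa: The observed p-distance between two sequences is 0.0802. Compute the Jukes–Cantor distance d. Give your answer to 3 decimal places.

d = −(3/4) ln(1 − 4p/3) = −0.75 ln(1 − 0.106933) = −0.75 ln(0.893067)
  = −0.75 × (-0.113094) = 0.084821 substitutions/site.

0.085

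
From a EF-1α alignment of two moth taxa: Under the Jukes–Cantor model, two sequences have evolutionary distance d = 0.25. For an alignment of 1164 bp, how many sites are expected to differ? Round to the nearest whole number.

Invert JC69: p = (3/4)(1 − e^(−4d/3)) = 0.75 × (1 − e^(-0.333333)) = 0.75 × (1 − 0.716532) = 0.212601.
Expected differing sites = pL ≈ 0.212601 × 1164 = 247.467564 ≈ 247.

247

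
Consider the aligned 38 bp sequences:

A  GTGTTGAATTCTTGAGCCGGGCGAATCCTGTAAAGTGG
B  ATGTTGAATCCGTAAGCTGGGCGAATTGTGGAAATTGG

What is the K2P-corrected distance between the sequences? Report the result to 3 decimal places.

Of 38 sites, 5 differences are transitions and 4 are transversions, so P = 5/38 ≈ 0.131579 and Q = 4/38 ≈ 0.105263.
Under the Kimura two-parameter model, d = −½ ln(1 − 2P − Q) − ¼ ln(1 − 2Q).
1 − 2P − Q = 0.631579, giving −½ ln(0.631579) = 0.229766.
1 − 2Q = 0.789474, giving −¼ ln(0.789474) = 0.059097.
d = 0.229766 + 0.059097 = 0.288863.

0.289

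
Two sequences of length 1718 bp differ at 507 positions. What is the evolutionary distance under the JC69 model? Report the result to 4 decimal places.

0.3750

p = 507/1718 ≈ 0.295111.
d = −(3/4) ln(1 − 4p/3) = −0.75 ln(1 − 0.393481) = −0.75 ln(0.606519)
  = −0.75 × (-0.500019) = 0.375014 substitutions/site.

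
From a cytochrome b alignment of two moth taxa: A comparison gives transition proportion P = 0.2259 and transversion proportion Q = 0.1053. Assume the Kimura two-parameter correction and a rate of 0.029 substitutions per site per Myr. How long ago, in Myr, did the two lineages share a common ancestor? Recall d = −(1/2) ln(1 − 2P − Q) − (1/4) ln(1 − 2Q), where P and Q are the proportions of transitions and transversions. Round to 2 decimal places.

Under the Kimura two-parameter model, d = −½ ln(1 − 2P − Q) − ¼ ln(1 − 2Q).
1 − 2P − Q = 0.4429, giving −½ ln(0.4429) = 0.407206.
1 − 2Q = 0.7894, giving −¼ ln(0.7894) = 0.059121.
d = 0.407206 + 0.059121 = 0.466327.
Under a molecular clock d = 2μt, so t = d/(2μ) = 0.466327 / (2 × 0.029) = 8.04 Myr.

8.04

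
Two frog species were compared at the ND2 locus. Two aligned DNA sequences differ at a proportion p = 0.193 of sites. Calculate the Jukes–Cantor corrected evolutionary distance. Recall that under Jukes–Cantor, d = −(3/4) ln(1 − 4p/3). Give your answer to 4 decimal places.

d = −(3/4) ln(1 − 4p/3) = −0.75 ln(1 − 0.257333) = −0.75 ln(0.742667)
  = −0.75 × (-0.297508) = 0.223131 substitutions/site.

0.2231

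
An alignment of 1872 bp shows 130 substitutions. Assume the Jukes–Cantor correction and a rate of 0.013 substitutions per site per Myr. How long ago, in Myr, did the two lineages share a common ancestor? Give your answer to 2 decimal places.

p = 130/1872 ≈ 0.069444.
d = −(3/4) ln(1 − 4p/3) = −0.75 ln(1 − 0.092592) = −0.75 ln(0.907408)
  = −0.75 × (-0.097163) = 0.072872 substitutions/site.
Under a molecular clock d = 2μt, so t = d/(2μ) = 0.072872 / (2 × 0.013) = 2.80 Myr.

2.80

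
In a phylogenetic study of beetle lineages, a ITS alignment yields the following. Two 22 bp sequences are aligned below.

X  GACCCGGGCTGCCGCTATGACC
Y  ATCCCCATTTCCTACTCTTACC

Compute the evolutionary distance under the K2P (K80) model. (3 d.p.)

0.847

Of 22 sites, 5 differences are transitions and 6 are transversions, so P = 5/22 ≈ 0.227273 and Q = 6/22 ≈ 0.272727.
Under the Kimura two-parameter model, d = −½ ln(1 − 2P − Q) − ¼ ln(1 − 2Q).
1 − 2P − Q = 0.272727, giving −½ ln(0.272727) = 0.649642.
1 − 2Q = 0.454546, giving −¼ ln(0.454546) = 0.197114.
d = 0.649642 + 0.197114 = 0.846756.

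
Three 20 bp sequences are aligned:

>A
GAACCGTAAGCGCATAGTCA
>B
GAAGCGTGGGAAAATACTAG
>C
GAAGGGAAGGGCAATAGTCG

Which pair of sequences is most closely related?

B and C

A–B: 9/20 differ, p = 0.450, d = 0.687.
A–C: 8/20 differ, p = 0.400, d = 0.572.
B–C: 7/20 differ, p = 0.350, d = 0.471.
The smallest distance is between B and C.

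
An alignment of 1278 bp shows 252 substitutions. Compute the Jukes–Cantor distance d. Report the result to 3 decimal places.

p = 252/1278 ≈ 0.197183.
d = −(3/4) ln(1 − 4p/3) = −0.75 ln(1 − 0.262911) = −0.75 ln(0.737089)
  = −0.75 × (-0.305047) = 0.228785 substitutions/site.

0.229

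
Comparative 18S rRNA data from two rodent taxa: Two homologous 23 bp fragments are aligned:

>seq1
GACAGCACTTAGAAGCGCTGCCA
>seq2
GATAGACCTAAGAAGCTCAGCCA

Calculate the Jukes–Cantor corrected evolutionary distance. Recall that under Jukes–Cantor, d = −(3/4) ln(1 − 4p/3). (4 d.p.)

0.3206

The sequences differ at 6 of 23 sites (3, 6, 7, 10, 17, 19), so p = 6/23 ≈ 0.26087.
d = −(3/4) ln(1 − 4p/3) = −0.75 ln(1 − 0.347827) = −0.75 ln(0.652173)
  = −0.75 × (-0.427445) = 0.320584 substitutions/site.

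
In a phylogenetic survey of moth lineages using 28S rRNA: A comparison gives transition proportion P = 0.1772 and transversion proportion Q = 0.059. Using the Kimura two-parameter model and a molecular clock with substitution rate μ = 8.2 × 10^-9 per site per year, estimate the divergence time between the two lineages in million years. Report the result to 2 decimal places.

Under the Kimura two-parameter model, d = −½ ln(1 − 2P − Q) − ¼ ln(1 − 2Q).
1 − 2P − Q = 0.5866, giving −½ ln(0.5866) = 0.266706.
1 − 2Q = 0.882, giving −¼ ln(0.882) = 0.031391.
d = 0.266706 + 0.031391 = 0.298097.
Under a molecular clock d = 2μt, so t = d/(2μ) = 0.298097 / (2 × 8.2 × 10^-9) = 18.18 million years.

18.18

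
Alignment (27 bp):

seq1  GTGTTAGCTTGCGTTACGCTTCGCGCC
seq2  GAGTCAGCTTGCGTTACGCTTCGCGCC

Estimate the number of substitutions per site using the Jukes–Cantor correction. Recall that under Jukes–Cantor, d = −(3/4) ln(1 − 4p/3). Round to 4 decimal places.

0.0780

The sequences differ at 2 of 27 sites (2, 5), so p = 2/27 ≈ 0.074074.
d = −(3/4) ln(1 − 4p/3) = −0.75 ln(1 − 0.098765) = −0.75 ln(0.901235)
  = −0.75 × (-0.103989) = 0.077992 substitutions/site.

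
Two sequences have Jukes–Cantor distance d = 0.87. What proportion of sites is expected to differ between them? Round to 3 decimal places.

0.515

p = (3/4)(1 − e^(−4d/3)) = 0.75 × (1 − e^(-1.16)) = 0.75 × (1 − 0.313486) = 0.514886.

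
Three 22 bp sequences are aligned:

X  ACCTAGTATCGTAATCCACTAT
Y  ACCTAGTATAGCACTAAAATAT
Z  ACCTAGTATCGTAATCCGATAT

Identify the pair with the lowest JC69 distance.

X and Z

X–Y: 6/22 differ, p = 0.273, d = 0.339.
X–Z: 2/22 differ, p = 0.091, d = 0.097.
Y–Z: 6/22 differ, p = 0.273, d = 0.339.
The smallest distance is between X and Z.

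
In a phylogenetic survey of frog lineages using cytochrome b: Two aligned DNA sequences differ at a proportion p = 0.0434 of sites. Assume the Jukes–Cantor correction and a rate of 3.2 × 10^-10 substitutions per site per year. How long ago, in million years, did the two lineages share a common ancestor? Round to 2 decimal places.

69.85

d = −(3/4) ln(1 − 4p/3) = −0.75 ln(1 − 0.057867) = −0.75 ln(0.942133)
  = −0.75 × (-0.059609) = 0.044707 substitutions/site.
Under a molecular clock d = 2μt, so t = d/(2μ) = 0.044707 / (2 × 3.2 × 10^-10) = 69.85 million years.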